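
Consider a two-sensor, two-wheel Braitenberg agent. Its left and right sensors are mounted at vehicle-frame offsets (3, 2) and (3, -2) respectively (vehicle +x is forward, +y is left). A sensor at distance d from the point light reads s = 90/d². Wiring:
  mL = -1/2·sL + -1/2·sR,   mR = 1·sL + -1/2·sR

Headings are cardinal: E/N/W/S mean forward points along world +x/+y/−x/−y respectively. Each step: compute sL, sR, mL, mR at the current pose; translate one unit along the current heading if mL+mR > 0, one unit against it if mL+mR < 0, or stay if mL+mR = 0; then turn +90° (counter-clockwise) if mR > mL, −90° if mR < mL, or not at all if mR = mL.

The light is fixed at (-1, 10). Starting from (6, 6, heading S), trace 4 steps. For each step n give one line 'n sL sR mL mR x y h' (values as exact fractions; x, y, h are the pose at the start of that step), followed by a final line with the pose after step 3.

0 9/13 45/37 -459/481 81/962 6 6 S
1 90/101 18/25 -2034/2525 1341/2525 6 7 E
2 45/8 45/32 -225/64 315/64 5 7 N
3 18/5 10 -34/5 -7/5 5 8 W
final 6 8 S

n=0: pose=(6,6,S); sL=9/13, sR=45/37; mL=-459/481, mR=81/962; mL+mR=-837/962 → advance -1; mR−mL=27/26 → turn +1·90°
n=1: pose=(6,7,E); sL=90/101, sR=18/25; mL=-2034/2525, mR=1341/2525; mL+mR=-693/2525 → advance -1; mR−mL=135/101 → turn +1·90°
n=2: pose=(5,7,N); sL=45/8, sR=45/32; mL=-225/64, mR=315/64; mL+mR=45/32 → advance +1; mR−mL=135/16 → turn +1·90°
n=3: pose=(5,8,W); sL=18/5, sR=10; mL=-34/5, mR=-7/5; mL+mR=-41/5 → advance -1; mR−mL=27/5 → turn +1·90°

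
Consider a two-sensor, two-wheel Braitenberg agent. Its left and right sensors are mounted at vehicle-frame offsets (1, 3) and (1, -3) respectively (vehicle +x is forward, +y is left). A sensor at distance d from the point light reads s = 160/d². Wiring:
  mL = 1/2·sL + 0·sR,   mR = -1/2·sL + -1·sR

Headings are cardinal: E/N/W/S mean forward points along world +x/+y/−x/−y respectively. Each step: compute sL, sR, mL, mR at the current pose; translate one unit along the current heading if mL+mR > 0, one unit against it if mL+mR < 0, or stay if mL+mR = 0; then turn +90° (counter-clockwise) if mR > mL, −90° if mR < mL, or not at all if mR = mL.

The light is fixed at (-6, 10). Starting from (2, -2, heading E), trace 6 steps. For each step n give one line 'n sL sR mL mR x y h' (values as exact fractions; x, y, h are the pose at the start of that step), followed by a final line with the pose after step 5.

0 80/81 80/153 40/81 -1400/1377 2 -2 E
1 160/269 32/37 80/269 -11568/9953 1 -2 S
2 20/29 8/5 10/29 -282/145 1 -1 W
3 32/25 160/221 16/25 -7536/5525 2 -1 N
4 80/81 80/153 40/81 -1400/1377 2 -2 E
5 160/269 32/37 80/269 -11568/9953 1 -2 S
final 1 -1 W

n=0: pose=(2,-2,E); sL=80/81, sR=80/153; mL=40/81, mR=-1400/1377; mL+mR=-80/153 → advance -1; mR−mL=-2080/1377 → turn -1·90°
n=1: pose=(1,-2,S); sL=160/269, sR=32/37; mL=80/269, mR=-11568/9953; mL+mR=-32/37 → advance -1; mR−mL=-14528/9953 → turn -1·90°
n=2: pose=(1,-1,W); sL=20/29, sR=8/5; mL=10/29, mR=-282/145; mL+mR=-8/5 → advance -1; mR−mL=-332/145 → turn -1·90°
n=3: pose=(2,-1,N); sL=32/25, sR=160/221; mL=16/25, mR=-7536/5525; mL+mR=-160/221 → advance -1; mR−mL=-11072/5525 → turn -1·90°
n=4: pose=(2,-2,E); sL=80/81, sR=80/153; mL=40/81, mR=-1400/1377; mL+mR=-80/153 → advance -1; mR−mL=-2080/1377 → turn -1·90°
n=5: pose=(1,-2,S); sL=160/269, sR=32/37; mL=80/269, mR=-11568/9953; mL+mR=-32/37 → advance -1; mR−mL=-14528/9953 → turn -1·90°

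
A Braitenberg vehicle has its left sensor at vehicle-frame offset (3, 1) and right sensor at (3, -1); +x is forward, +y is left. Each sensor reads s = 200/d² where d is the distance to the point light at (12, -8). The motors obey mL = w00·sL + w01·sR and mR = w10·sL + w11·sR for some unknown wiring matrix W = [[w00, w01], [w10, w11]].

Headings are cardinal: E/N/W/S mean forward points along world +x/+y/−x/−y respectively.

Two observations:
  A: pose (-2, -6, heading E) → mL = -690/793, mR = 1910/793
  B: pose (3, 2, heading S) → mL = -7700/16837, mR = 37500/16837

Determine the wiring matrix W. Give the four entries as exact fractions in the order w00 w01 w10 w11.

1/2 -1 1/2 1

obs A: pose=(-2,-6,E) → sL=20/13, sR=100/61, mL=-690/793, mR=1910/793
obs B: pose=(3,2,S) → sL=200/113, sR=200/149, mL=-7700/16837, mR=37500/16837
sensor matrix S = [[20/13, 100/61], [200/113, 200/149]]; det S = -11168000/13351741
solve [mL_A; mL_B] = S·[w00; w01] and [mR_A; mR_B] = S·[w10; w11]:
  w00 = 1/2, w01 = -1, w10 = 1/2, w11 = 1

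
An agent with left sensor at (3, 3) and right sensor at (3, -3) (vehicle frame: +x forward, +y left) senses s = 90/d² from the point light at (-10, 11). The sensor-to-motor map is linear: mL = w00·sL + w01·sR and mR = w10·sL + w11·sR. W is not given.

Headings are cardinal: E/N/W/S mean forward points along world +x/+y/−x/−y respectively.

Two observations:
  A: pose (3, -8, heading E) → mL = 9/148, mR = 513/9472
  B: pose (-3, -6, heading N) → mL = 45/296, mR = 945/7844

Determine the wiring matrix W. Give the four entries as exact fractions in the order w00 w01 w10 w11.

0 1/2 1 -1

obs A: pose=(3,-8,E) → sL=45/256, sR=9/74, mL=9/148, mR=513/9472
obs B: pose=(-3,-6,N) → sL=45/106, sR=45/148, mL=45/296, mR=945/7844
sensor matrix S = [[45/256, 9/74], [45/106, 45/148]]; det S = 3645/2008064
solve [mL_A; mL_B] = S·[w00; w01] and [mR_A; mR_B] = S·[w10; w11]:
  w00 = 0, w01 = 1/2, w10 = 1, w11 = -1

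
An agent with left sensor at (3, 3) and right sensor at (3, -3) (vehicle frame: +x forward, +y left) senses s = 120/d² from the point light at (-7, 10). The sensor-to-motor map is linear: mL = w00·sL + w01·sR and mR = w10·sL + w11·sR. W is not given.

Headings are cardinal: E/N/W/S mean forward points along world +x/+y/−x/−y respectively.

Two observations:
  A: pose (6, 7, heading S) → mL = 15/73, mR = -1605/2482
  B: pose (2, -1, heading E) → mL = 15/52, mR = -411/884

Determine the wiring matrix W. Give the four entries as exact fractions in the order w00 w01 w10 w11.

obs A: pose=(6,7,S) → sL=30/73, sR=15/17, mL=15/73, mR=-1605/2482
obs B: pose=(2,-1,E) → sL=15/26, sR=6/17, mL=15/52, mR=-411/884
sensor matrix S = [[30/73, 15/17], [15/26, 6/17]]; det S = -11745/32266
solve [mL_A; mL_B] = S·[w00; w01] and [mR_A; mR_B] = S·[w10; w11]:
  w00 = 1/2, w01 = 0, w10 = -1/2, w11 = -1/2

1/2 0 -1/2 -1/2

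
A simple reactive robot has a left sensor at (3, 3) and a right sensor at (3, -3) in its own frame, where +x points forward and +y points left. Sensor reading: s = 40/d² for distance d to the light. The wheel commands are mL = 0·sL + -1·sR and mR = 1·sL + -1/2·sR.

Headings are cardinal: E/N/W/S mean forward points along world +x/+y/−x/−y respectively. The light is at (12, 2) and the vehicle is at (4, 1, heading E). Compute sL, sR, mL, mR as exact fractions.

40/29 40/41 -40/41 1060/1189

left sensor world pos  = (7, 4); dL² = 29
right sensor world pos = (7, -2); dR² = 41
sL = 40/29 = 40/29
sR = 40/41 = 40/41
mL = 0·sL + -1·sR = -40/41
mR = 1·sL + -1/2·sR = 1060/1189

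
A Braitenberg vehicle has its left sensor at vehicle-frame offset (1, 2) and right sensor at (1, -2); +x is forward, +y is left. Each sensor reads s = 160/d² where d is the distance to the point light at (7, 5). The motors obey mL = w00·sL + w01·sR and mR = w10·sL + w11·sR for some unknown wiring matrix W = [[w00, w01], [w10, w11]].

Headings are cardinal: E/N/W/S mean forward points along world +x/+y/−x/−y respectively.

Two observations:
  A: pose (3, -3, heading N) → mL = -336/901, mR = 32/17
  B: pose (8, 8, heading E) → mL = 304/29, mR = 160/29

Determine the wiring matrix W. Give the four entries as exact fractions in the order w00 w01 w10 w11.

obs A: pose=(3,-3,N) → sL=32/17, sR=160/53, mL=-336/901, mR=32/17
obs B: pose=(8,8,E) → sL=160/29, sR=32, mL=304/29, mR=160/29
sensor matrix S = [[32/17, 160/53], [160/29, 32]]; det S = 1138688/26129
solve [mL_A; mL_B] = S·[w00; w01] and [mR_A; mR_B] = S·[w10; w11]:
  w00 = -1, w01 = 1/2, w10 = 1, w11 = 0

-1 1/2 1 0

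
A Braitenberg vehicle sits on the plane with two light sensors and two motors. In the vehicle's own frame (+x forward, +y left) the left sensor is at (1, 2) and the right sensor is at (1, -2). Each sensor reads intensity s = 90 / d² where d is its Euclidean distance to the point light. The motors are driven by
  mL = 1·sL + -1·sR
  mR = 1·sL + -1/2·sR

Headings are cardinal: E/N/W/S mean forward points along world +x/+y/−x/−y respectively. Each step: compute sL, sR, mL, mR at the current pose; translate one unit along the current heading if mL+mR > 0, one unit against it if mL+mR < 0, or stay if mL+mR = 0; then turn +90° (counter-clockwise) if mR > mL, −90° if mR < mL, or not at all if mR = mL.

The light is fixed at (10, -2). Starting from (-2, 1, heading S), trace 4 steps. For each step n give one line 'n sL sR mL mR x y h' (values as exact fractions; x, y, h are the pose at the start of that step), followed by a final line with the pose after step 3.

n=0: pose=(-2,1,S); sL=45/52, sR=9/20; mL=27/65, mR=333/520; mL+mR=549/520 → advance +1; mR−mL=9/40 → turn +1·90°
n=1: pose=(-2,0,E); sL=90/137, sR=90/121; mL=-1440/16577, mR=4725/16577; mL+mR=3285/16577 → advance +1; mR−mL=45/121 → turn +1·90°
n=2: pose=(-1,0,N); sL=45/89, sR=1; mL=-44/89, mR=1/178; mL+mR=-87/178 → advance -1; mR−mL=1/2 → turn +1·90°
n=3: pose=(-1,-1,W); sL=18/29, sR=10/17; mL=16/493, mR=161/493; mL+mR=177/493 → advance +1; mR−mL=5/17 → turn +1·90°

0 45/52 9/20 27/65 333/520 -2 1 S
1 90/137 90/121 -1440/16577 4725/16577 -2 0 E
2 45/89 1 -44/89 1/178 -1 0 N
3 18/29 10/17 16/493 161/493 -1 -1 W
final -2 -1 S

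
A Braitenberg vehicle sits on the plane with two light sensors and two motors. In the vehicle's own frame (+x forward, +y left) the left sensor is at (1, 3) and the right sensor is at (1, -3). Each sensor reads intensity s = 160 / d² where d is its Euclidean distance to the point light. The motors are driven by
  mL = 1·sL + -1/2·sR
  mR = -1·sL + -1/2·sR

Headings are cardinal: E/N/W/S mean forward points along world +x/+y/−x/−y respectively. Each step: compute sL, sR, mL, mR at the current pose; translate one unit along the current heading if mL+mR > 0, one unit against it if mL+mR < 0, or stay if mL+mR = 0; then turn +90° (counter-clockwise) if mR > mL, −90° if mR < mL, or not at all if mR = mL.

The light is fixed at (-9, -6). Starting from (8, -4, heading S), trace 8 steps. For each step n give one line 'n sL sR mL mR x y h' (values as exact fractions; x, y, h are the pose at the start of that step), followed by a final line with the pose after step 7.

0 160/401 160/197 -560/78997 -63600/78997 8 -4 S
1 5/8 40/73 205/584 -525/584 8 -3 W
2 160/241 160/457 53840/110137 -92400/110137 9 -3 N
3 80/193 80/181 6760/34933 -22200/34933 9 -4 E
4 160/401 160/197 -560/78997 -63600/78997 8 -4 S
5 5/8 40/73 205/584 -525/584 8 -3 W
6 160/241 160/457 53840/110137 -92400/110137 9 -3 N
7 80/193 80/181 6760/34933 -22200/34933 9 -4 E
final 8 -4 S

n=0: pose=(8,-4,S); sL=160/401, sR=160/197; mL=-560/78997, mR=-63600/78997; mL+mR=-160/197 → advance -1; mR−mL=-320/401 → turn -1·90°
n=1: pose=(8,-3,W); sL=5/8, sR=40/73; mL=205/584, mR=-525/584; mL+mR=-40/73 → advance -1; mR−mL=-5/4 → turn -1·90°
n=2: pose=(9,-3,N); sL=160/241, sR=160/457; mL=53840/110137, mR=-92400/110137; mL+mR=-160/457 → advance -1; mR−mL=-320/241 → turn -1·90°
n=3: pose=(9,-4,E); sL=80/193, sR=80/181; mL=6760/34933, mR=-22200/34933; mL+mR=-80/181 → advance -1; mR−mL=-160/193 → turn -1·90°
n=4: pose=(8,-4,S); sL=160/401, sR=160/197; mL=-560/78997, mR=-63600/78997; mL+mR=-160/197 → advance -1; mR−mL=-320/401 → turn -1·90°
n=5: pose=(8,-3,W); sL=5/8, sR=40/73; mL=205/584, mR=-525/584; mL+mR=-40/73 → advance -1; mR−mL=-5/4 → turn -1·90°
n=6: pose=(9,-3,N); sL=160/241, sR=160/457; mL=53840/110137, mR=-92400/110137; mL+mR=-160/457 → advance -1; mR−mL=-320/241 → turn -1·90°
n=7: pose=(9,-4,E); sL=80/193, sR=80/181; mL=6760/34933, mR=-22200/34933; mL+mR=-80/181 → advance -1; mR−mL=-160/193 → turn -1·90°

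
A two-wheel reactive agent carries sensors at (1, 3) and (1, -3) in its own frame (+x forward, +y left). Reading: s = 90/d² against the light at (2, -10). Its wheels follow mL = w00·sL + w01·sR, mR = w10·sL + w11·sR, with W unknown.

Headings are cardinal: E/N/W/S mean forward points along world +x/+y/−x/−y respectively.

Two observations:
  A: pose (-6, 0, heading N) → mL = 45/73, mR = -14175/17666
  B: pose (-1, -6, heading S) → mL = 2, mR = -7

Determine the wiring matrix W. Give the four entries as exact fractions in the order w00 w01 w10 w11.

obs A: pose=(-6,0,N) → sL=45/121, sR=45/73, mL=45/73, mR=-14175/17666
obs B: pose=(-1,-6,S) → sL=10, sR=2, mL=2, mR=-7
sensor matrix S = [[45/121, 45/73], [10, 2]]; det S = -47880/8833
solve [mL_A; mL_B] = S·[w00; w01] and [mR_A; mR_B] = S·[w10; w11]:
  w00 = 0, w01 = 1, w10 = -1/2, w11 = -1

0 1 -1/2 -1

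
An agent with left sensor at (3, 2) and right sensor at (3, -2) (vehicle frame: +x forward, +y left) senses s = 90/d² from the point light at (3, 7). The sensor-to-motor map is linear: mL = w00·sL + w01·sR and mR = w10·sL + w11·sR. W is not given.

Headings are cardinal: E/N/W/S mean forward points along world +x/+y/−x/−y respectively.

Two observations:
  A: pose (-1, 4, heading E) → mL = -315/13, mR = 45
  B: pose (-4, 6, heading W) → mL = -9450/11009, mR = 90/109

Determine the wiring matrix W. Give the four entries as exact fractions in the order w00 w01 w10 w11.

obs A: pose=(-1,4,E) → sL=45, sR=45/13, mL=-315/13, mR=45
obs B: pose=(-4,6,W) → sL=90/109, sR=90/101, mL=-9450/11009, mR=90/109
sensor matrix S = [[45, 45/13], [90/109, 90/101]]; det S = 5329800/143117
solve [mL_A; mL_B] = S·[w00; w01] and [mR_A; mR_B] = S·[w10; w11]:
  w00 = -1/2, w01 = -1/2, w10 = 1, w11 = 0

-1/2 -1/2 1 0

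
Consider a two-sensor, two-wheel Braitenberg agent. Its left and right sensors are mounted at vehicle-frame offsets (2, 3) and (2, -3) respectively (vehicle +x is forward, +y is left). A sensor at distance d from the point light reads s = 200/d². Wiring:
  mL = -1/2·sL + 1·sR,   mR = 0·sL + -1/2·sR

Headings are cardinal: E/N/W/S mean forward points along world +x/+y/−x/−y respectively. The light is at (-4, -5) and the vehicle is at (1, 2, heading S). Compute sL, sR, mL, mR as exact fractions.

200/89 200/29 14900/2581 -100/29

left sensor world pos  = (4, 0); dL² = 89
right sensor world pos = (-2, 0); dR² = 29
sL = 200/89 = 200/89
sR = 200/29 = 200/29
mL = -1/2·sL + 1·sR = 14900/2581
mR = 0·sL + -1/2·sR = -100/29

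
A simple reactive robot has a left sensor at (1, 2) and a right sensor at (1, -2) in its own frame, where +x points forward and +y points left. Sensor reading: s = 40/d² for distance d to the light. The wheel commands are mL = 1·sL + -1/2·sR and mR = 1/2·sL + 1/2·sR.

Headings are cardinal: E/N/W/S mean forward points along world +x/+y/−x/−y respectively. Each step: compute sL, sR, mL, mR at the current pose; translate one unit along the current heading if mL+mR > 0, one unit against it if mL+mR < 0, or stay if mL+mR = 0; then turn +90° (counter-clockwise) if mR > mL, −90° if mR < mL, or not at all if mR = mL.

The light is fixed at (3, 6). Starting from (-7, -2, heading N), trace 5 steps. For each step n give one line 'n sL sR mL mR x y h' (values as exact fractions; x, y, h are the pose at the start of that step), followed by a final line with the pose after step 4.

0 40/193 40/113 660/21809 6120/21809 -7 -2 N
1 20/101 20/73 450/7373 1740/7373 -7 -1 W
2 8/29 40/233 1284/6757 1512/6757 -8 -1 S
3 5/17 1/5 33/170 21/85 -8 -2 E
4 40/193 40/113 660/21809 6120/21809 -7 -2 N
final -7 -1 W

n=0: pose=(-7,-2,N); sL=40/193, sR=40/113; mL=660/21809, mR=6120/21809; mL+mR=60/193 → advance +1; mR−mL=5460/21809 → turn +1·90°
n=1: pose=(-7,-1,W); sL=20/101, sR=20/73; mL=450/7373, mR=1740/7373; mL+mR=30/101 → advance +1; mR−mL=1290/7373 → turn +1·90°
n=2: pose=(-8,-1,S); sL=8/29, sR=40/233; mL=1284/6757, mR=1512/6757; mL+mR=12/29 → advance +1; mR−mL=228/6757 → turn +1·90°
n=3: pose=(-8,-2,E); sL=5/17, sR=1/5; mL=33/170, mR=21/85; mL+mR=15/34 → advance +1; mR−mL=9/170 → turn +1·90°
n=4: pose=(-7,-2,N); sL=40/193, sR=40/113; mL=660/21809, mR=6120/21809; mL+mR=60/193 → advance +1; mR−mL=5460/21809 → turn +1·90°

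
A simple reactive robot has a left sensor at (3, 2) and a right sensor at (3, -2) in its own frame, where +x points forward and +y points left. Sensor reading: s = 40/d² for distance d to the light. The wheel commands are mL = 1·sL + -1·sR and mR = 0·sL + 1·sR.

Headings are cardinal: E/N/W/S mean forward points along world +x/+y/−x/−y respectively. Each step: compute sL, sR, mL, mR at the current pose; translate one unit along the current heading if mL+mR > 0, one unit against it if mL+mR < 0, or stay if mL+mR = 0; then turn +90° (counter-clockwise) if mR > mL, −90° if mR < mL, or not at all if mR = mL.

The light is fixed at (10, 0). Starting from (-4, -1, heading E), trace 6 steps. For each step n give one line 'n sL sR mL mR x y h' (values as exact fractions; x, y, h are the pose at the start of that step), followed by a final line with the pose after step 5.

n=0: pose=(-4,-1,E); sL=20/61, sR=4/13; mL=16/793, mR=4/13; mL+mR=20/61 → advance +1; mR−mL=228/793 → turn +1·90°
n=1: pose=(-3,-1,N); sL=40/229, sR=8/25; mL=-832/5725, mR=8/25; mL+mR=40/229 → advance +1; mR−mL=2664/5725 → turn +1·90°
n=2: pose=(-3,0,W); sL=2/13, sR=2/13; mL=0, mR=2/13; mL+mR=2/13 → advance +1; mR−mL=2/13 → turn +1·90°
n=3: pose=(-4,0,S); sL=40/153, sR=8/53; mL=896/8109, mR=8/53; mL+mR=40/153 → advance +1; mR−mL=328/8109 → turn +1·90°
n=4: pose=(-4,-1,E); sL=20/61, sR=4/13; mL=16/793, mR=4/13; mL+mR=20/61 → advance +1; mR−mL=228/793 → turn +1·90°
n=5: pose=(-3,-1,N); sL=40/229, sR=8/25; mL=-832/5725, mR=8/25; mL+mR=40/229 → advance +1; mR−mL=2664/5725 → turn +1·90°

0 20/61 4/13 16/793 4/13 -4 -1 E
1 40/229 8/25 -832/5725 8/25 -3 -1 N
2 2/13 2/13 0 2/13 -3 0 W
3 40/153 8/53 896/8109 8/53 -4 0 S
4 20/61 4/13 16/793 4/13 -4 -1 E
5 40/229 8/25 -832/5725 8/25 -3 -1 N
final -3 0 W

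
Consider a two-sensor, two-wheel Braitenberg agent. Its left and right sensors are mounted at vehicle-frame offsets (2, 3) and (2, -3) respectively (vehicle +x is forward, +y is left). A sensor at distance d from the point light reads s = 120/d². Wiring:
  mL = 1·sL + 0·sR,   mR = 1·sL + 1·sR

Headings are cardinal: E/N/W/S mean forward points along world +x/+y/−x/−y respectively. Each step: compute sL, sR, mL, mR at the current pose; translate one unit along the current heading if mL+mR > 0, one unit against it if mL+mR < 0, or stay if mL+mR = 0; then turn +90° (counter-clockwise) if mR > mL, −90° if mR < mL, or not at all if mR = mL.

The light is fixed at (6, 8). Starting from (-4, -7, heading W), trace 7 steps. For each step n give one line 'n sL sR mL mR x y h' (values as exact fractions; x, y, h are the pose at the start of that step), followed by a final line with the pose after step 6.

0 10/39 5/12 10/39 35/52 -4 -7 W
1 120/353 24/97 120/353 20112/34241 -5 -7 S
2 12/25 60/221 12/25 4152/5525 -5 -8 E
3 24/73 24/49 24/73 2928/3577 -4 -8 N
4 10/39 5/12 10/39 35/52 -4 -7 W
5 120/353 24/97 120/353 20112/34241 -5 -7 S
6 12/25 60/221 12/25 4152/5525 -5 -8 E
final -4 -8 N

n=0: pose=(-4,-7,W); sL=10/39, sR=5/12; mL=10/39, mR=35/52; mL+mR=145/156 → advance +1; mR−mL=5/12 → turn +1·90°
n=1: pose=(-5,-7,S); sL=120/353, sR=24/97; mL=120/353, mR=20112/34241; mL+mR=31752/34241 → advance +1; mR−mL=24/97 → turn +1·90°
n=2: pose=(-5,-8,E); sL=12/25, sR=60/221; mL=12/25, mR=4152/5525; mL+mR=6804/5525 → advance +1; mR−mL=60/221 → turn +1·90°
n=3: pose=(-4,-8,N); sL=24/73, sR=24/49; mL=24/73, mR=2928/3577; mL+mR=4104/3577 → advance +1; mR−mL=24/49 → turn +1·90°
n=4: pose=(-4,-7,W); sL=10/39, sR=5/12; mL=10/39, mR=35/52; mL+mR=145/156 → advance +1; mR−mL=5/12 → turn +1·90°
n=5: pose=(-5,-7,S); sL=120/353, sR=24/97; mL=120/353, mR=20112/34241; mL+mR=31752/34241 → advance +1; mR−mL=24/97 → turn +1·90°
n=6: pose=(-5,-8,E); sL=12/25, sR=60/221; mL=12/25, mR=4152/5525; mL+mR=6804/5525 → advance +1; mR−mL=60/221 → turn +1·90°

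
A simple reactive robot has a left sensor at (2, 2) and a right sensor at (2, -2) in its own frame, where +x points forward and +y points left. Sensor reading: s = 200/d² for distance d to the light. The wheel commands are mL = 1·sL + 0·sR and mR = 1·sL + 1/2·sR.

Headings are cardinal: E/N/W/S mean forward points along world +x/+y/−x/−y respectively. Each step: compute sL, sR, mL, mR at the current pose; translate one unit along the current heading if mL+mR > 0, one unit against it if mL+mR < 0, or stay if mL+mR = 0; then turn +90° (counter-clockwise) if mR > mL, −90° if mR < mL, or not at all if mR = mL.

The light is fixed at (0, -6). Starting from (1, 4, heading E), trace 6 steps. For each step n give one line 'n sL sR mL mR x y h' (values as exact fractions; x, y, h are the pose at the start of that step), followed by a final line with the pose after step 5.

0 200/153 200/73 200/153 29900/11169 1 4 E
1 25/18 5/4 25/18 145/72 2 4 N
2 200/81 200/169 200/81 41900/13689 2 5 W
3 20/9 100/41 20/9 1270/369 1 5 S
4 200/153 200/73 200/153 29900/11169 1 4 E
5 25/18 5/4 25/18 145/72 2 4 N
final 2 5 W

n=0: pose=(1,4,E); sL=200/153, sR=200/73; mL=200/153, mR=29900/11169; mL+mR=44500/11169 → advance +1; mR−mL=100/73 → turn +1·90°
n=1: pose=(2,4,N); sL=25/18, sR=5/4; mL=25/18, mR=145/72; mL+mR=245/72 → advance +1; mR−mL=5/8 → turn +1·90°
n=2: pose=(2,5,W); sL=200/81, sR=200/169; mL=200/81, mR=41900/13689; mL+mR=75700/13689 → advance +1; mR−mL=100/169 → turn +1·90°
n=3: pose=(1,5,S); sL=20/9, sR=100/41; mL=20/9, mR=1270/369; mL+mR=2090/369 → advance +1; mR−mL=50/41 → turn +1·90°
n=4: pose=(1,4,E); sL=200/153, sR=200/73; mL=200/153, mR=29900/11169; mL+mR=44500/11169 → advance +1; mR−mL=100/73 → turn +1·90°
n=5: pose=(2,4,N); sL=25/18, sR=5/4; mL=25/18, mR=145/72; mL+mR=245/72 → advance +1; mR−mL=5/8 → turn +1·90°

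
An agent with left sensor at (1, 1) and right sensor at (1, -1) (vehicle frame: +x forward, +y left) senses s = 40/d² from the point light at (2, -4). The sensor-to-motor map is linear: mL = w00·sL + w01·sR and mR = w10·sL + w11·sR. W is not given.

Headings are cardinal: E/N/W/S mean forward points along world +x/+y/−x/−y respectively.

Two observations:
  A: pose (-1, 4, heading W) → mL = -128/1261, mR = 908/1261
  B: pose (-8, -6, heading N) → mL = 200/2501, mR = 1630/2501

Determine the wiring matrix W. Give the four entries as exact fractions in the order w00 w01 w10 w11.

obs A: pose=(-1,4,W) → sL=8/13, sR=40/97, mL=-128/1261, mR=908/1261
obs B: pose=(-8,-6,N) → sL=20/61, sR=20/41, mL=200/2501, mR=1630/2501
sensor matrix S = [[8/13, 40/97], [20/61, 20/41]]; det S = 520320/3153761
solve [mL_A; mL_B] = S·[w00; w01] and [mR_A; mR_B] = S·[w10; w11]:
  w00 = -1/2, w01 = 1/2, w10 = 1/2, w11 = 1

-1/2 1/2 1/2 1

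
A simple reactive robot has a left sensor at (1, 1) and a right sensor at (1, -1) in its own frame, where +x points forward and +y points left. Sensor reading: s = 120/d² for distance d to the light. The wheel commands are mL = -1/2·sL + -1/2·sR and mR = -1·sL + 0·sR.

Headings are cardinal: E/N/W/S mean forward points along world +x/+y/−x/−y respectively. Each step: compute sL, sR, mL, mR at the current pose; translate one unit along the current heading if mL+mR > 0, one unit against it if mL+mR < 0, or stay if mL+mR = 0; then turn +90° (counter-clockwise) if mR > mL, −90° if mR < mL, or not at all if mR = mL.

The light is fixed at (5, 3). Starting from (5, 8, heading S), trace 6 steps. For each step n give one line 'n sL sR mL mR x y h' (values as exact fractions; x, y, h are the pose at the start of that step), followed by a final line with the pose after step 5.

0 120/17 120/17 -120/17 -120/17 5 8 S
1 60/13 60/13 -60/13 -60/13 5 9 S
2 120/37 120/37 -120/37 -120/37 5 10 S
3 12/5 12/5 -12/5 -12/5 5 11 S
4 24/13 24/13 -24/13 -24/13 5 12 S
5 60/41 60/41 -60/41 -60/41 5 13 S
final 5 14 S

n=0: pose=(5,8,S); sL=120/17, sR=120/17; mL=-120/17, mR=-120/17; mL+mR=-240/17 → advance -1; mR−mL=0 → turn +0·90°
n=1: pose=(5,9,S); sL=60/13, sR=60/13; mL=-60/13, mR=-60/13; mL+mR=-120/13 → advance -1; mR−mL=0 → turn +0·90°
n=2: pose=(5,10,S); sL=120/37, sR=120/37; mL=-120/37, mR=-120/37; mL+mR=-240/37 → advance -1; mR−mL=0 → turn +0·90°
n=3: pose=(5,11,S); sL=12/5, sR=12/5; mL=-12/5, mR=-12/5; mL+mR=-24/5 → advance -1; mR−mL=0 → turn +0·90°
n=4: pose=(5,12,S); sL=24/13, sR=24/13; mL=-24/13, mR=-24/13; mL+mR=-48/13 → advance -1; mR−mL=0 → turn +0·90°
n=5: pose=(5,13,S); sL=60/41, sR=60/41; mL=-60/41, mR=-60/41; mL+mR=-120/41 → advance -1; mR−mL=0 → turn +0·90°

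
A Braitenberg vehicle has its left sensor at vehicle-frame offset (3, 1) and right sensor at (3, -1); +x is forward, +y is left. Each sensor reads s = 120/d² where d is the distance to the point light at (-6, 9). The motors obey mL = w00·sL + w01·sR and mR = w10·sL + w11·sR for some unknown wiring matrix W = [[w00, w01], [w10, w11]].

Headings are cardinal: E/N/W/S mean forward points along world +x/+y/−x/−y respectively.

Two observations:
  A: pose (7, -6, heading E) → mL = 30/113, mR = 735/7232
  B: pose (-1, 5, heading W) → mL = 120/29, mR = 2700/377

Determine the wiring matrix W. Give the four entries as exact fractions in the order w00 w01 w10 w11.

obs A: pose=(7,-6,E) → sL=30/113, sR=15/64, mL=30/113, mR=735/7232
obs B: pose=(-1,5,W) → sL=120/29, sR=120/13, mL=120/29, mR=2700/377
sensor matrix S = [[30/113, 15/64], [120/29, 120/13]]; det S = 504675/340808
solve [mL_A; mL_B] = S·[w00; w01] and [mR_A; mR_B] = S·[w10; w11]:
  w00 = 1, w01 = 0, w10 = -1/2, w11 = 1

1 0 -1/2 1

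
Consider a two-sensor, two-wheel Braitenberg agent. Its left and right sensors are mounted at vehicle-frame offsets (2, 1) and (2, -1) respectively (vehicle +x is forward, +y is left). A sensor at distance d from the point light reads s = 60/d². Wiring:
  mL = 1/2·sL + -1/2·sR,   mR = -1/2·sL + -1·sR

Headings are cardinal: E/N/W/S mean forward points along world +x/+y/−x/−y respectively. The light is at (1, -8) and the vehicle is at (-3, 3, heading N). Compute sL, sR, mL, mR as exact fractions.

left sensor world pos  = (-4, 5); dL² = 194
right sensor world pos = (-2, 5); dR² = 178
sL = 60/194 = 30/97
sR = 60/178 = 30/89
mL = 1/2·sL + -1/2·sR = -120/8633
mR = -1/2·sL + -1·sR = -4245/8633

30/97 30/89 -120/8633 -4245/8633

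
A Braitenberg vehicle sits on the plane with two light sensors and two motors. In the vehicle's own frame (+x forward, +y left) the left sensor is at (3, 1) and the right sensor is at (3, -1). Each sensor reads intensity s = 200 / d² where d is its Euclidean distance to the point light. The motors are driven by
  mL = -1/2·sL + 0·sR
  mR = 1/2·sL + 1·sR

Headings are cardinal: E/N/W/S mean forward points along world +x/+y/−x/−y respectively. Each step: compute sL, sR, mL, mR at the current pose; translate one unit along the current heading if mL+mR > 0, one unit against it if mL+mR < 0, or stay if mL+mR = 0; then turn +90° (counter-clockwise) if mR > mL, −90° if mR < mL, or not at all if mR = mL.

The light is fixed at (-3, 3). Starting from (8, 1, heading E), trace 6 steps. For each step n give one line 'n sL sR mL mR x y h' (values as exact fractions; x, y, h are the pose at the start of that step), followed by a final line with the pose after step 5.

n=0: pose=(8,1,E); sL=200/197, sR=40/41; mL=-100/197, mR=11980/8077; mL+mR=40/41 → advance +1; mR−mL=16080/8077 → turn +1·90°
n=1: pose=(9,1,N); sL=100/61, sR=20/17; mL=-50/61, mR=2070/1037; mL+mR=20/17 → advance +1; mR−mL=2920/1037 → turn +1·90°
n=2: pose=(9,2,W); sL=40/17, sR=200/81; mL=-20/17, mR=5020/1377; mL+mR=200/81 → advance +1; mR−mL=6640/1377 → turn +1·90°
n=3: pose=(8,2,S); sL=5/4, sR=50/29; mL=-5/8, mR=545/232; mL+mR=50/29 → advance +1; mR−mL=345/116 → turn +1·90°
n=4: pose=(8,1,E); sL=200/197, sR=40/41; mL=-100/197, mR=11980/8077; mL+mR=40/41 → advance +1; mR−mL=16080/8077 → turn +1·90°
n=5: pose=(9,1,N); sL=100/61, sR=20/17; mL=-50/61, mR=2070/1037; mL+mR=20/17 → advance +1; mR−mL=2920/1037 → turn +1·90°

0 200/197 40/41 -100/197 11980/8077 8 1 E
1 100/61 20/17 -50/61 2070/1037 9 1 N
2 40/17 200/81 -20/17 5020/1377 9 2 W
3 5/4 50/29 -5/8 545/232 8 2 S
4 200/197 40/41 -100/197 11980/8077 8 1 E
5 100/61 20/17 -50/61 2070/1037 9 1 N
final 9 2 W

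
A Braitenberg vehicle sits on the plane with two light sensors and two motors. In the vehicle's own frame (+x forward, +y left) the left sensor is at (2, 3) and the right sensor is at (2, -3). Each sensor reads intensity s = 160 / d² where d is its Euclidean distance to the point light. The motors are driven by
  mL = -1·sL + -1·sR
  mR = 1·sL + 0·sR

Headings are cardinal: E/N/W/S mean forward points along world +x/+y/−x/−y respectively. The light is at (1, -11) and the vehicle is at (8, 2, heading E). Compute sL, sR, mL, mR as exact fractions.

left sensor world pos  = (10, 5); dL² = 337
right sensor world pos = (10, -1); dR² = 181
sL = 160/337 = 160/337
sR = 160/181 = 160/181
mL = -1·sL + -1·sR = -82880/60997
mR = 1·sL + 0·sR = 160/337

160/337 160/181 -82880/60997 160/337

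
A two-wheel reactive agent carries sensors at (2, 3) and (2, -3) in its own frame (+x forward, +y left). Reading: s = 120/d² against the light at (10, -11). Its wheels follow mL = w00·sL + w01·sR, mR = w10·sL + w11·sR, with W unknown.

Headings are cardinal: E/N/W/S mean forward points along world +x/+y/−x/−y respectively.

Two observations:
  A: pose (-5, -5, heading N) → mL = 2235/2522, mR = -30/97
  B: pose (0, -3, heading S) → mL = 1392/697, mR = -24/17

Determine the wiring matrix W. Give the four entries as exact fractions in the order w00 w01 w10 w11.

1 1 -1 0

obs A: pose=(-5,-5,N) → sL=30/97, sR=15/26, mL=2235/2522, mR=-30/97
obs B: pose=(0,-3,S) → sL=24/17, sR=24/41, mL=1392/697, mR=-24/17
sensor matrix S = [[30/97, 15/26], [24/17, 24/41]]; det S = -556740/878917
solve [mL_A; mL_B] = S·[w00; w01] and [mR_A; mR_B] = S·[w10; w11]:
  w00 = 1, w01 = 1, w10 = -1, w11 = 0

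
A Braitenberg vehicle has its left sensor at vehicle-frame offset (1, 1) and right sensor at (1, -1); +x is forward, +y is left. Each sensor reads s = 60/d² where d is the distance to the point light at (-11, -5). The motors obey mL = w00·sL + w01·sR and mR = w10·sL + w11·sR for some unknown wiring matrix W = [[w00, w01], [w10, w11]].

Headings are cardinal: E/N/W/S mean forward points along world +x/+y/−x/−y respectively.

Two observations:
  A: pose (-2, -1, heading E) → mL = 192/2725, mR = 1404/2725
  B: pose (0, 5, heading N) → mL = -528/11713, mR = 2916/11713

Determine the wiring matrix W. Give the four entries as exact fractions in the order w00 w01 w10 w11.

-1 1 1/2 1/2

obs A: pose=(-2,-1,E) → sL=12/25, sR=60/109, mL=192/2725, mR=1404/2725
obs B: pose=(0,5,N) → sL=60/221, sR=12/53, mL=-528/11713, mR=2916/11713
sensor matrix S = [[12/25, 60/109], [60/221, 12/53]]; det S = -1301184/31917925
solve [mL_A; mL_B] = S·[w00; w01] and [mR_A; mR_B] = S·[w10; w11]:
  w00 = -1, w01 = 1, w10 = 1/2, w11 = 1/2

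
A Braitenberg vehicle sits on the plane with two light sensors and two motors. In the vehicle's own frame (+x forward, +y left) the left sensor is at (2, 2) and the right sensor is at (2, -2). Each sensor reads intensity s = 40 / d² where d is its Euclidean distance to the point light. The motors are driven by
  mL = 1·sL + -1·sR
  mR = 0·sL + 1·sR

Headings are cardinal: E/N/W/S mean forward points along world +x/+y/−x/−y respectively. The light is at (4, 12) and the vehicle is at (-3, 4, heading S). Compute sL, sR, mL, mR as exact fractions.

8/25 40/181 448/4525 40/181

left sensor world pos  = (-1, 2); dL² = 125
right sensor world pos = (-5, 2); dR² = 181
sL = 40/125 = 8/25
sR = 40/181 = 40/181
mL = 1·sL + -1·sR = 448/4525
mR = 0·sL + 1·sR = 40/181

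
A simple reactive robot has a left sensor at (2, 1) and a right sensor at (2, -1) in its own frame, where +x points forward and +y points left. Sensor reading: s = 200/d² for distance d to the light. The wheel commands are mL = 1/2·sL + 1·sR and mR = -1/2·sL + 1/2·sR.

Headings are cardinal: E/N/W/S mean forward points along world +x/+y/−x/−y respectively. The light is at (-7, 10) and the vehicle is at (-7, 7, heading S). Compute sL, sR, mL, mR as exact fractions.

left sensor world pos  = (-6, 5); dL² = 26
right sensor world pos = (-8, 5); dR² = 26
sL = 200/26 = 100/13
sR = 200/26 = 100/13
mL = 1/2·sL + 1·sR = 150/13
mR = -1/2·sL + 1/2·sR = 0

100/13 100/13 150/13 0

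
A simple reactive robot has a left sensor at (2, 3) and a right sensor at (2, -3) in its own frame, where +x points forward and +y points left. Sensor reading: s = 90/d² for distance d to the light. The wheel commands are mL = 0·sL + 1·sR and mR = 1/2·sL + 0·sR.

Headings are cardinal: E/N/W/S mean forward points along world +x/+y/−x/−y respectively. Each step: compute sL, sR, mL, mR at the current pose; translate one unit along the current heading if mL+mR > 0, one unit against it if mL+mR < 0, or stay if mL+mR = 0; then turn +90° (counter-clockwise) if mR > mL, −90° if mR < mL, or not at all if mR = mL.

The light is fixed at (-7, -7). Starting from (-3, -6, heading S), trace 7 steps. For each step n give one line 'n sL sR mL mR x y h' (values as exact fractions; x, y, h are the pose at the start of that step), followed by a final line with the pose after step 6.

n=0: pose=(-3,-6,S); sL=9/5, sR=45; mL=45, mR=9/10; mL+mR=459/10 → advance +1; mR−mL=-441/10 → turn -1·90°
n=1: pose=(-3,-7,W); sL=90/13, sR=90/13; mL=90/13, mR=45/13; mL+mR=135/13 → advance +1; mR−mL=-45/13 → turn -1·90°
n=2: pose=(-4,-7,N); sL=45/2, sR=9/4; mL=9/4, mR=45/4; mL+mR=27/2 → advance +1; mR−mL=9 → turn +1·90°
n=3: pose=(-4,-6,W); sL=18, sR=90/17; mL=90/17, mR=9; mL+mR=243/17 → advance +1; mR−mL=63/17 → turn +1·90°
n=4: pose=(-5,-6,S); sL=45/13, sR=45; mL=45, mR=45/26; mL+mR=1215/26 → advance +1; mR−mL=-1125/26 → turn -1·90°
n=5: pose=(-5,-7,W); sL=10, sR=10; mL=10, mR=5; mL+mR=15 → advance +1; mR−mL=-5 → turn -1·90°
n=6: pose=(-6,-7,N); sL=45/4, sR=9/2; mL=9/2, mR=45/8; mL+mR=81/8 → advance +1; mR−mL=9/8 → turn +1·90°

0 9/5 45 45 9/10 -3 -6 S
1 90/13 90/13 90/13 45/13 -3 -7 W
2 45/2 9/4 9/4 45/4 -4 -7 N
3 18 90/17 90/17 9 -4 -6 W
4 45/13 45 45 45/26 -5 -6 S
5 10 10 10 5 -5 -7 W
6 45/4 9/2 9/2 45/8 -6 -7 N
final -6 -6 W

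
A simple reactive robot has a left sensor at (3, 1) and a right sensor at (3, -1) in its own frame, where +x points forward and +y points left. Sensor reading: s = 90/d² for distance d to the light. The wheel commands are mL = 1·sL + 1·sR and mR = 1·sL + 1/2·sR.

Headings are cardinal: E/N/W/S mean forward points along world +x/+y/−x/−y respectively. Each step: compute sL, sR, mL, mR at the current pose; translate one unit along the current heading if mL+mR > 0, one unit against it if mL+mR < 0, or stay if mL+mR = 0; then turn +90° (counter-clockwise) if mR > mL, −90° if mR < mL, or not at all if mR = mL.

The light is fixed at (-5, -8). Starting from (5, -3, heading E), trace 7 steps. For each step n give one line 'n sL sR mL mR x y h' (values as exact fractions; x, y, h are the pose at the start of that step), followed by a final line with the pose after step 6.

n=0: pose=(5,-3,E); sL=18/41, sR=18/37; mL=1404/1517, mR=1035/1517; mL+mR=2439/1517 → advance +1; mR−mL=-9/37 → turn -1·90°
n=1: pose=(6,-3,S); sL=45/74, sR=45/52; mL=2835/1924, mR=4005/3848; mL+mR=9675/3848 → advance +1; mR−mL=-45/104 → turn -1·90°
n=2: pose=(6,-4,W); sL=90/73, sR=90/89; mL=14580/6497, mR=11295/6497; mL+mR=25875/6497 → advance +1; mR−mL=-45/89 → turn -1·90°
n=3: pose=(5,-4,N); sL=9/13, sR=9/17; mL=270/221, mR=423/442; mL+mR=963/442 → advance +1; mR−mL=-9/34 → turn -1·90°
n=4: pose=(5,-3,E); sL=18/41, sR=18/37; mL=1404/1517, mR=1035/1517; mL+mR=2439/1517 → advance +1; mR−mL=-9/37 → turn -1·90°
n=5: pose=(6,-3,S); sL=45/74, sR=45/52; mL=2835/1924, mR=4005/3848; mL+mR=9675/3848 → advance +1; mR−mL=-45/104 → turn -1·90°
n=6: pose=(6,-4,W); sL=90/73, sR=90/89; mL=14580/6497, mR=11295/6497; mL+mR=25875/6497 → advance +1; mR−mL=-45/89 → turn -1·90°

0 18/41 18/37 1404/1517 1035/1517 5 -3 E
1 45/74 45/52 2835/1924 4005/3848 6 -3 S
2 90/73 90/89 14580/6497 11295/6497 6 -4 W
3 9/13 9/17 270/221 423/442 5 -4 N
4 18/41 18/37 1404/1517 1035/1517 5 -3 E
5 45/74 45/52 2835/1924 4005/3848 6 -3 S
6 90/73 90/89 14580/6497 11295/6497 6 -4 W
final 5 -4 N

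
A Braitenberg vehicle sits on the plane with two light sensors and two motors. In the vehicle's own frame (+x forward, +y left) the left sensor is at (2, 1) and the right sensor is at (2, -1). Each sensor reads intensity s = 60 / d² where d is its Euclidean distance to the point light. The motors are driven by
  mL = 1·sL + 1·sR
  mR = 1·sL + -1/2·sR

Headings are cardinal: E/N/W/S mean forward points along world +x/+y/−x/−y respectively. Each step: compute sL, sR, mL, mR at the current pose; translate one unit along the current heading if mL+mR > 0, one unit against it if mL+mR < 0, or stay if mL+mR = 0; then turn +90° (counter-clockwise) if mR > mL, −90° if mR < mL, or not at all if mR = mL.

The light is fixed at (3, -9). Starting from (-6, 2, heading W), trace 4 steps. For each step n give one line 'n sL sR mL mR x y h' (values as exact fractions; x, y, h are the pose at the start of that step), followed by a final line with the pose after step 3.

n=0: pose=(-6,2,W); sL=60/221, sR=12/53; mL=5832/11713, mR=1854/11713; mL+mR=7686/11713 → advance +1; mR−mL=-18/53 → turn -1·90°
n=1: pose=(-7,2,N); sL=6/29, sR=6/25; mL=324/725, mR=63/725; mL+mR=387/725 → advance +1; mR−mL=-9/25 → turn -1·90°
n=2: pose=(-7,3,E); sL=60/233, sR=12/37; mL=5016/8621, mR=822/8621; mL+mR=5838/8621 → advance +1; mR−mL=-18/37 → turn -1·90°
n=3: pose=(-6,3,S); sL=15/41, sR=3/10; mL=273/410, mR=177/820; mL+mR=723/820 → advance +1; mR−mL=-9/20 → turn -1·90°

0 60/221 12/53 5832/11713 1854/11713 -6 2 W
1 6/29 6/25 324/725 63/725 -7 2 N
2 60/233 12/37 5016/8621 822/8621 -7 3 E
3 15/41 3/10 273/410 177/820 -6 3 S
final -6 2 W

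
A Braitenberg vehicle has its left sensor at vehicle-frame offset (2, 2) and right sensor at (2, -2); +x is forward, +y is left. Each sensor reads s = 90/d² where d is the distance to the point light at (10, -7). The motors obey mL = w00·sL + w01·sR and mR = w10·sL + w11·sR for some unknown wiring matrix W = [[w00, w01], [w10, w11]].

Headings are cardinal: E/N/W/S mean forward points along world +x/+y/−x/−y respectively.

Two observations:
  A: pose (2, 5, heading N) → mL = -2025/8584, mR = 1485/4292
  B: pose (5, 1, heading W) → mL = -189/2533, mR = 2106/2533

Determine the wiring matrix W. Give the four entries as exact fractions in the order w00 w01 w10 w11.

1/2 -1 1/2 1/2

obs A: pose=(2,5,N) → sL=45/148, sR=45/116, mL=-2025/8584, mR=1485/4292
obs B: pose=(5,1,W) → sL=18/17, sR=90/149, mL=-189/2533, mR=2106/2533
sensor matrix S = [[45/148, 45/116], [18/17, 90/149]]; det S = -617220/2717909
solve [mL_A; mL_B] = S·[w00; w01] and [mR_A; mR_B] = S·[w10; w11]:
  w00 = 1/2, w01 = -1, w10 = 1/2, w11 = 1/2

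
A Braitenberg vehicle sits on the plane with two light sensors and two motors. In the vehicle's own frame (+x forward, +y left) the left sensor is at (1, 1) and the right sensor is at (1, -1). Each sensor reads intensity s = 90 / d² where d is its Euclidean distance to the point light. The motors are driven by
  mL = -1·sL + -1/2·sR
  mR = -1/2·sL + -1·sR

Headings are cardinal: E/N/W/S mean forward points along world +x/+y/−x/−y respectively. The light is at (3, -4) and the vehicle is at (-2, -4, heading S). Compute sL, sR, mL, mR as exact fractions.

90/17 90/37 -4095/629 -3195/629

left sensor world pos  = (-1, -5); dL² = 17
right sensor world pos = (-3, -5); dR² = 37
sL = 90/17 = 90/17
sR = 90/37 = 90/37
mL = -1·sL + -1/2·sR = -4095/629
mR = -1/2·sL + -1·sR = -3195/629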